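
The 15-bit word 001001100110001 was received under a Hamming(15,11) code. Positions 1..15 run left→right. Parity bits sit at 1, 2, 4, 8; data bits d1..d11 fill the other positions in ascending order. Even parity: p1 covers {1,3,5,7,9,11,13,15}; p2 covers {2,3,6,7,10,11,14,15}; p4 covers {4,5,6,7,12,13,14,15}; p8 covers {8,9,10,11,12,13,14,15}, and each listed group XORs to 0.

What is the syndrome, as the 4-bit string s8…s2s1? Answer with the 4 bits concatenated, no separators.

1100

s1 (pos 1,3,5,7,9,11,13,15): 0⊕1⊕0⊕1⊕0⊕1⊕0⊕1 = 0
s2 (pos 2,3,6,7,10,11,14,15): 0⊕1⊕1⊕1⊕1⊕1⊕0⊕1 = 0
s4 (pos 4,5,6,7,12,13,14,15): 0⊕0⊕1⊕1⊕0⊕0⊕0⊕1 = 1
s8 (pos 8,9,10,11,12,13,14,15): 0⊕0⊕1⊕1⊕0⊕0⊕0⊕1 = 1
Syndrome s8…s1 = 1100 → error at position 12.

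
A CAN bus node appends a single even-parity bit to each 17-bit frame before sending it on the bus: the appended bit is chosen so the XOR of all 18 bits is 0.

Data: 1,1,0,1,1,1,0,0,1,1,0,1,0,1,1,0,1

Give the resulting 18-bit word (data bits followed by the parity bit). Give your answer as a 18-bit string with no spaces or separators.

XOR of the 17 data bits: 1⊕1⊕0⊕1⊕1⊕1⊕0⊕0⊕1⊕1⊕0⊕1⊕0⊕1⊕1⊕0⊕1 = 1
Parity bit = 1 (so all 18 bits XOR to 0).

110111001101011011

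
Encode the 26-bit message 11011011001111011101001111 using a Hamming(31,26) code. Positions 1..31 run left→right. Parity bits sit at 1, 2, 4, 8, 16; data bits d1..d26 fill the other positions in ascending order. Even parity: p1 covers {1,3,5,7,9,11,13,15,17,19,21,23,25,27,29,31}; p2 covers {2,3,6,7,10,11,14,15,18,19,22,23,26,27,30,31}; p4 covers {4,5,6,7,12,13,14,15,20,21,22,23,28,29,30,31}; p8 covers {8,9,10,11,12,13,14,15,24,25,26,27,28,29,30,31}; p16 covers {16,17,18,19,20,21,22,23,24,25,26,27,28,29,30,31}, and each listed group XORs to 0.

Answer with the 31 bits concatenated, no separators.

1011101110110011111011101001111

Place data at non-parity positions: p1 p2 1 p4 1 0 1 p8 1 0 1 1 0 0 1 p16 1 1 1 0 1 1 1 0 1 0 0 1 1 1 1
p1 (pos 1,3,5,7,9,11,13,15,17,19,21,23,25,27,29,31): XOR of data positions = 1⊕1⊕1⊕1⊕1⊕0⊕1⊕1⊕1⊕1⊕1⊕1⊕0⊕1⊕1 = 1
p2 (pos 2,3,6,7,10,11,14,15,18,19,22,23,26,27,30,31): XOR of data positions = 1⊕0⊕1⊕0⊕1⊕0⊕1⊕1⊕1⊕1⊕1⊕0⊕0⊕1⊕1 = 0
p4 (pos 4,5,6,7,12,13,14,15,20,21,22,23,28,29,30,31): XOR of data positions = 1⊕0⊕1⊕1⊕0⊕0⊕1⊕0⊕1⊕1⊕1⊕1⊕1⊕1⊕1 = 1
p8 (pos 8,9,10,11,12,13,14,15,24,25,26,27,28,29,30,31): XOR of data positions = 1⊕0⊕1⊕1⊕0⊕0⊕1⊕0⊕1⊕0⊕0⊕1⊕1⊕1⊕1 = 1
p16 (pos 16,17,18,19,20,21,22,23,24,25,26,27,28,29,30,31): XOR of data positions = 1⊕1⊕1⊕0⊕1⊕1⊕1⊕0⊕1⊕0⊕0⊕1⊕1⊕1⊕1 = 1
Codeword: 1011101110110011111011101001111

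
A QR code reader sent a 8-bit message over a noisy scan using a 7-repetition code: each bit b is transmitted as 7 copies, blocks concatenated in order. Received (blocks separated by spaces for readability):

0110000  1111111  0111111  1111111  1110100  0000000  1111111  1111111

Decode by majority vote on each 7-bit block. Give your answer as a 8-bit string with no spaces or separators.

Block 1 (0110000): 2 ones → 0
Block 2 (1111111): 7 ones → 1
Block 3 (0111111): 6 ones → 1
Block 4 (1111111): 7 ones → 1
Block 5 (1110100): 4 ones → 1
Block 6 (0000000): 0 ones → 0
Block 7 (1111111): 7 ones → 1
Block 8 (1111111): 7 ones → 1

01111011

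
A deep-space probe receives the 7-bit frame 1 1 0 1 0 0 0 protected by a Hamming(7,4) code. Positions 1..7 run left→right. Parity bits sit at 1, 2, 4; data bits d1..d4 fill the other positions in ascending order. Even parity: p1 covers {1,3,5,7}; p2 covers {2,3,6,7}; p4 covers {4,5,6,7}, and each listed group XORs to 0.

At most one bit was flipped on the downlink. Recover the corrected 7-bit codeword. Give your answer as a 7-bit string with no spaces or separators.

1101001

s1 (pos 1,3,5,7): 1⊕0⊕0⊕0 = 1
s2 (pos 2,3,6,7): 1⊕0⊕0⊕0 = 1
s4 (pos 4,5,6,7): 1⊕0⊕0⊕0 = 1
Syndrome s4…s1 = 111 → error at position 7.
Flip position 7: 1101000 → 1101001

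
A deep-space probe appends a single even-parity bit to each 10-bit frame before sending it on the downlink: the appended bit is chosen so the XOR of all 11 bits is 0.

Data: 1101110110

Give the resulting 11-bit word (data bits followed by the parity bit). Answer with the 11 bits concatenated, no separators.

XOR of the 10 data bits: 1⊕1⊕0⊕1⊕1⊕1⊕0⊕1⊕1⊕0 = 1
Parity bit = 1 (so all 11 bits XOR to 0).

11011101101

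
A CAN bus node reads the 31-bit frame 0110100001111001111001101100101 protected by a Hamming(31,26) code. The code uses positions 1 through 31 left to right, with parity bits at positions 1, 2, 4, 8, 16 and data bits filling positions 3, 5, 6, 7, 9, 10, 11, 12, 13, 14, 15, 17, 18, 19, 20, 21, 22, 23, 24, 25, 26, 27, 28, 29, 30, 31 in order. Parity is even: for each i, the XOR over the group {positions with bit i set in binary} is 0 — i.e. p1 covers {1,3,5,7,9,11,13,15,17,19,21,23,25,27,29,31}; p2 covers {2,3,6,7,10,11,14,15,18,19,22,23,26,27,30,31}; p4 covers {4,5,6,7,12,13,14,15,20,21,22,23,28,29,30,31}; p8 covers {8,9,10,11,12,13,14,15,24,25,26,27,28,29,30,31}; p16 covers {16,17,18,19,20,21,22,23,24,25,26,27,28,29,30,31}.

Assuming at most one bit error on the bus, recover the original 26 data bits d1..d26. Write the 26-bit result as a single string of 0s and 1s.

s1 (pos 1,3,5,7,9,11,13,15,17,19,21,23,25,27,29,31): 0⊕1⊕1⊕0⊕0⊕1⊕1⊕0⊕1⊕1⊕0⊕1⊕1⊕0⊕1⊕1 = 0
s2 (pos 2,3,6,7,10,11,14,15,18,19,22,23,26,27,30,31): 1⊕1⊕0⊕0⊕1⊕1⊕0⊕0⊕1⊕1⊕1⊕1⊕1⊕0⊕0⊕1 = 0
s4 (pos 4,5,6,7,12,13,14,15,20,21,22,23,28,29,30,31): 0⊕1⊕0⊕0⊕1⊕1⊕0⊕0⊕0⊕0⊕1⊕1⊕0⊕1⊕0⊕1 = 1
s8 (pos 8,9,10,11,12,13,14,15,24,25,26,27,28,29,30,31): 0⊕0⊕1⊕1⊕1⊕1⊕0⊕0⊕0⊕1⊕1⊕0⊕0⊕1⊕0⊕1 = 0
s16 (pos 16,17,18,19,20,21,22,23,24,25,26,27,28,29,30,31): 1⊕1⊕1⊕1⊕0⊕0⊕1⊕1⊕0⊕1⊕1⊕0⊕0⊕1⊕0⊕1 = 0
Syndrome s16…s1 = 00100 → error at position 4.
Flip position 4: 0110100001111001111001101100101 → 0111100001111001111001101100101
Read data bits from positions 3,5,6,7,9,10,11,12,13,14,15,17,18,19,20,21,22,23,24,25,26,27,28,29,30,31: 11000111100111001101100101

11000111100111001101100101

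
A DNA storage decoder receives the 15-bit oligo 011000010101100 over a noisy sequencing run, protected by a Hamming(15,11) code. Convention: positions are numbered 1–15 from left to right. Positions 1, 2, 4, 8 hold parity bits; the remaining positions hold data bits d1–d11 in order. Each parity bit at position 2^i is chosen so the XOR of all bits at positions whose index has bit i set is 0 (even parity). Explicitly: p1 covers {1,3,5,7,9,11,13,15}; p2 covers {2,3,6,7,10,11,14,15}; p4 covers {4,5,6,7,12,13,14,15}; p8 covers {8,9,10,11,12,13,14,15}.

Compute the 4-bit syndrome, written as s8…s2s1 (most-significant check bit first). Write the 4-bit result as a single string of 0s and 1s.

s1 (pos 1,3,5,7,9,11,13,15): 0⊕1⊕0⊕0⊕0⊕0⊕1⊕0 = 0
s2 (pos 2,3,6,7,10,11,14,15): 1⊕1⊕0⊕0⊕1⊕0⊕0⊕0 = 1
s4 (pos 4,5,6,7,12,13,14,15): 0⊕0⊕0⊕0⊕1⊕1⊕0⊕0 = 0
s8 (pos 8,9,10,11,12,13,14,15): 1⊕0⊕1⊕0⊕1⊕1⊕0⊕0 = 0
Syndrome s8…s1 = 0010 → error at position 2.

0010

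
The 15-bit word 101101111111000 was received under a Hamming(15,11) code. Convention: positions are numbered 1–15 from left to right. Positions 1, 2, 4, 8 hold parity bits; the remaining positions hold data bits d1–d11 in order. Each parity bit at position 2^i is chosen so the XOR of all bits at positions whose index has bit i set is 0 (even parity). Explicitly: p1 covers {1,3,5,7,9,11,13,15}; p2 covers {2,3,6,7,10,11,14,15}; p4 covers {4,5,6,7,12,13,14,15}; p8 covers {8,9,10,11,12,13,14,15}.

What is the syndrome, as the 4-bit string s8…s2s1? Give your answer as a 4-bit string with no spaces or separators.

1011

s1 (pos 1,3,5,7,9,11,13,15): 1⊕1⊕0⊕1⊕1⊕1⊕0⊕0 = 1
s2 (pos 2,3,6,7,10,11,14,15): 0⊕1⊕1⊕1⊕1⊕1⊕0⊕0 = 1
s4 (pos 4,5,6,7,12,13,14,15): 1⊕0⊕1⊕1⊕1⊕0⊕0⊕0 = 0
s8 (pos 8,9,10,11,12,13,14,15): 1⊕1⊕1⊕1⊕1⊕0⊕0⊕0 = 1
Syndrome s8…s1 = 1011 → error at position 11.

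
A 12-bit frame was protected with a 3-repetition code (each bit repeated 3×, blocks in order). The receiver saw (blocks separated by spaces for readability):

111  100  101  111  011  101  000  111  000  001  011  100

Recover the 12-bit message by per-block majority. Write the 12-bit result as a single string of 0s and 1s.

101111010010

Block 1 (111): 3 ones → 1
Block 2 (100): 1 one → 0
Block 3 (101): 2 ones → 1
Block 4 (111): 3 ones → 1
Block 5 (011): 2 ones → 1
Block 6 (101): 2 ones → 1
Block 7 (000): 0 ones → 0
Block 8 (111): 3 ones → 1
Block 9 (000): 0 ones → 0
Block 10 (001): 1 one → 0
Block 11 (011): 2 ones → 1
Block 12 (100): 1 one → 0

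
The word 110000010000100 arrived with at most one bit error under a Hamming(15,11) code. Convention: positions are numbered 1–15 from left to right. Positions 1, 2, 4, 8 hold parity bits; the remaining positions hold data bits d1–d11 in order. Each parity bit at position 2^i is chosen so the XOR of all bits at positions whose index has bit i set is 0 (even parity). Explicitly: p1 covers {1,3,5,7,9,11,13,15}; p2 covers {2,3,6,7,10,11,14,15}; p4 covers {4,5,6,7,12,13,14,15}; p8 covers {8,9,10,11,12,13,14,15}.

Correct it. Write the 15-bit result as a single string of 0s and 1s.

110001010000100

s1 (pos 1,3,5,7,9,11,13,15): 1⊕0⊕0⊕0⊕0⊕0⊕1⊕0 = 0
s2 (pos 2,3,6,7,10,11,14,15): 1⊕0⊕0⊕0⊕0⊕0⊕0⊕0 = 1
s4 (pos 4,5,6,7,12,13,14,15): 0⊕0⊕0⊕0⊕0⊕1⊕0⊕0 = 1
s8 (pos 8,9,10,11,12,13,14,15): 1⊕0⊕0⊕0⊕0⊕1⊕0⊕0 = 0
Syndrome s8…s1 = 0110 → error at position 6.
Flip position 6: 110000010000100 → 110001010000100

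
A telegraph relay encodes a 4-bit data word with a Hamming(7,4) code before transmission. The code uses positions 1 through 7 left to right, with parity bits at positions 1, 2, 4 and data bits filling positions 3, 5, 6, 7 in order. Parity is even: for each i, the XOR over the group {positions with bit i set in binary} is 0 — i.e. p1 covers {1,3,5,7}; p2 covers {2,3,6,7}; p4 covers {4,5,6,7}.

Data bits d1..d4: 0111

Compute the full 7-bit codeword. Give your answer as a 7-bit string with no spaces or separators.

0001111

Place data at non-parity positions: p1 p2 0 p4 1 1 1
p1 (pos 1,3,5,7): XOR of data positions = 0⊕1⊕1 = 0
p2 (pos 2,3,6,7): XOR of data positions = 0⊕1⊕1 = 0
p4 (pos 4,5,6,7): XOR of data positions = 1⊕1⊕1 = 1
Codeword: 0001111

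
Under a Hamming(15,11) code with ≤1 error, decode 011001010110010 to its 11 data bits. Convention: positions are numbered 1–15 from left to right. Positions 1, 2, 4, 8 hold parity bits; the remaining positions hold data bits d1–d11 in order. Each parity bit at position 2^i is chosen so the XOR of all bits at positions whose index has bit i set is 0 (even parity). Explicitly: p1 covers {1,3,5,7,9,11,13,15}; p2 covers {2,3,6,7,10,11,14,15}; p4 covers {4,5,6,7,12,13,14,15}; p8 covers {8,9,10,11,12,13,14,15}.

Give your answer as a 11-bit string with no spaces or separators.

10100110010

s1 (pos 1,3,5,7,9,11,13,15): 0⊕1⊕0⊕0⊕0⊕1⊕0⊕0 = 0
s2 (pos 2,3,6,7,10,11,14,15): 1⊕1⊕1⊕0⊕1⊕1⊕1⊕0 = 0
s4 (pos 4,5,6,7,12,13,14,15): 0⊕0⊕1⊕0⊕0⊕0⊕1⊕0 = 0
s8 (pos 8,9,10,11,12,13,14,15): 1⊕0⊕1⊕1⊕0⊕0⊕1⊕0 = 0
Syndrome s8…s1 = 0000 → no error.
Read data bits from positions 3,5,6,7,9,10,11,12,13,14,15: 10100110010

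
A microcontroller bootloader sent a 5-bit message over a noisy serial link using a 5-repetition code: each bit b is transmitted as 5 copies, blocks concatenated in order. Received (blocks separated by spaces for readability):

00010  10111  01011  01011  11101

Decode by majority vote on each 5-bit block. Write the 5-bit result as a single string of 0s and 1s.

Block 1 (00010): 1 one → 0
Block 2 (10111): 4 ones → 1
Block 3 (01011): 3 ones → 1
Block 4 (01011): 3 ones → 1
Block 5 (11101): 4 ones → 1

01111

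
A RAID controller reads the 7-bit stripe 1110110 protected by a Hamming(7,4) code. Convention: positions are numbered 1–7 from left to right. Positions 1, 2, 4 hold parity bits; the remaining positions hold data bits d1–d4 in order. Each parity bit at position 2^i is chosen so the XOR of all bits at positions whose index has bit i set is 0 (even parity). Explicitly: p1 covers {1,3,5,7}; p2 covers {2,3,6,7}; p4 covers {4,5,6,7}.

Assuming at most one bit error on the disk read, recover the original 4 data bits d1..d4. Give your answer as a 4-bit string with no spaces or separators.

0110

s1 (pos 1,3,5,7): 1⊕1⊕1⊕0 = 1
s2 (pos 2,3,6,7): 1⊕1⊕1⊕0 = 1
s4 (pos 4,5,6,7): 0⊕1⊕1⊕0 = 0
Syndrome s4…s1 = 011 → error at position 3.
Flip position 3: 1110110 → 1100110
Read data bits from positions 3,5,6,7: 0110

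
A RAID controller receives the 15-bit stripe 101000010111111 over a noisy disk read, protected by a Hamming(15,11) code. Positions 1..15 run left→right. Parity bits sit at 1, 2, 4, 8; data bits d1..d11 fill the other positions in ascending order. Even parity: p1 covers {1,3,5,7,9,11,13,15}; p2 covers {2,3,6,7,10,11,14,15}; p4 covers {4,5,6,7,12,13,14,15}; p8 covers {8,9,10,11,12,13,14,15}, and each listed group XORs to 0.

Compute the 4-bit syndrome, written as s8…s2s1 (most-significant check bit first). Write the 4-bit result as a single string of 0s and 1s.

1011

s1 (pos 1,3,5,7,9,11,13,15): 1⊕1⊕0⊕0⊕0⊕1⊕1⊕1 = 1
s2 (pos 2,3,6,7,10,11,14,15): 0⊕1⊕0⊕0⊕1⊕1⊕1⊕1 = 1
s4 (pos 4,5,6,7,12,13,14,15): 0⊕0⊕0⊕0⊕1⊕1⊕1⊕1 = 0
s8 (pos 8,9,10,11,12,13,14,15): 1⊕0⊕1⊕1⊕1⊕1⊕1⊕1 = 1
Syndrome s8…s1 = 1011 → error at position 11.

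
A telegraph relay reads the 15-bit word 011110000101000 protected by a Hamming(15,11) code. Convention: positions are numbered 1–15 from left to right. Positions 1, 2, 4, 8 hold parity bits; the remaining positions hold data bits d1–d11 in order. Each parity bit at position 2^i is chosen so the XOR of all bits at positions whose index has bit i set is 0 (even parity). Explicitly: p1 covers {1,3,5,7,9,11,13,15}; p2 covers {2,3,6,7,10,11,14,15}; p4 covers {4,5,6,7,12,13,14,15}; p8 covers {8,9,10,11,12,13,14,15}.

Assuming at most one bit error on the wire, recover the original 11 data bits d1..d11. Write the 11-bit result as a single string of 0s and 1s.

s1 (pos 1,3,5,7,9,11,13,15): 0⊕1⊕1⊕0⊕0⊕0⊕0⊕0 = 0
s2 (pos 2,3,6,7,10,11,14,15): 1⊕1⊕0⊕0⊕1⊕0⊕0⊕0 = 1
s4 (pos 4,5,6,7,12,13,14,15): 1⊕1⊕0⊕0⊕1⊕0⊕0⊕0 = 1
s8 (pos 8,9,10,11,12,13,14,15): 0⊕0⊕1⊕0⊕1⊕0⊕0⊕0 = 0
Syndrome s8…s1 = 0110 → error at position 6.
Flip position 6: 011110000101000 → 011111000101000
Read data bits from positions 3,5,6,7,9,10,11,12,13,14,15: 11100101000

11100101000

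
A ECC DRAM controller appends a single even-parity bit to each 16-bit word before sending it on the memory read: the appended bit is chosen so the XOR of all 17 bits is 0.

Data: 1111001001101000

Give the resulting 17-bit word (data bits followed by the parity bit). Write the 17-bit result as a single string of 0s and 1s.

11110010011010000

XOR of the 16 data bits: 1⊕1⊕1⊕1⊕0⊕0⊕1⊕0⊕0⊕1⊕1⊕0⊕1⊕0⊕0⊕0 = 0
Parity bit = 0 (so all 17 bits XOR to 0).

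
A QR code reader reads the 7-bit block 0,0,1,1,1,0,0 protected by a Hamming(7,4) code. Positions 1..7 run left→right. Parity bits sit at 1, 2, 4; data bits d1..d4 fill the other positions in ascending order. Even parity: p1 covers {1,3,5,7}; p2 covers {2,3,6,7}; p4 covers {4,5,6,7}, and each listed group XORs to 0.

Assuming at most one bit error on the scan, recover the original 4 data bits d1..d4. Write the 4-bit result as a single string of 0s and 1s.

1100

s1 (pos 1,3,5,7): 0⊕1⊕1⊕0 = 0
s2 (pos 2,3,6,7): 0⊕1⊕0⊕0 = 1
s4 (pos 4,5,6,7): 1⊕1⊕0⊕0 = 0
Syndrome s4…s1 = 010 → error at position 2.
Flip position 2: 0011100 → 0111100
Read data bits from positions 3,5,6,7: 1100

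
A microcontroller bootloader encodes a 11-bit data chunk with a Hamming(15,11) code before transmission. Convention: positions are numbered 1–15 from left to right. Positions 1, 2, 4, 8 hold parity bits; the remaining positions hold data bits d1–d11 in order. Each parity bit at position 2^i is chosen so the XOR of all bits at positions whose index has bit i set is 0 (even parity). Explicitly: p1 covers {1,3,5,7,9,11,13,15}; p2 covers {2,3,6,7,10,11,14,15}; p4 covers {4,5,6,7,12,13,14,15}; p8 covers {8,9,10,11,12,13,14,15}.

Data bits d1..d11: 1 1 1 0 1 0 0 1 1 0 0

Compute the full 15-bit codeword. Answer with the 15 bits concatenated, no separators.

001011011001100

Place data at non-parity positions: p1 p2 1 p4 1 1 0 p8 1 0 0 1 1 0 0
p1 (pos 1,3,5,7,9,11,13,15): XOR of data positions = 1⊕1⊕0⊕1⊕0⊕1⊕0 = 0
p2 (pos 2,3,6,7,10,11,14,15): XOR of data positions = 1⊕1⊕0⊕0⊕0⊕0⊕0 = 0
p4 (pos 4,5,6,7,12,13,14,15): XOR of data positions = 1⊕1⊕0⊕1⊕1⊕0⊕0 = 0
p8 (pos 8,9,10,11,12,13,14,15): XOR of data positions = 1⊕0⊕0⊕1⊕1⊕0⊕0 = 1
Codeword: 001011011001100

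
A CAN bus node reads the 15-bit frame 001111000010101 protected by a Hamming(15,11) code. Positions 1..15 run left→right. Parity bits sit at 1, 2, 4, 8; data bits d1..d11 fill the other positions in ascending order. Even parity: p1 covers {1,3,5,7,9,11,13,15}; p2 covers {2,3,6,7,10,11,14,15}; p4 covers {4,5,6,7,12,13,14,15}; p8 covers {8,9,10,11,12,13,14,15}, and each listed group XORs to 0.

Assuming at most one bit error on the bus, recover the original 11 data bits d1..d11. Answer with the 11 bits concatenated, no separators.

s1 (pos 1,3,5,7,9,11,13,15): 0⊕1⊕1⊕0⊕0⊕1⊕1⊕1 = 1
s2 (pos 2,3,6,7,10,11,14,15): 0⊕1⊕1⊕0⊕0⊕1⊕0⊕1 = 0
s4 (pos 4,5,6,7,12,13,14,15): 1⊕1⊕1⊕0⊕0⊕1⊕0⊕1 = 1
s8 (pos 8,9,10,11,12,13,14,15): 0⊕0⊕0⊕1⊕0⊕1⊕0⊕1 = 1
Syndrome s8…s1 = 1101 → error at position 13.
Flip position 13: 001111000010101 → 001111000010001
Read data bits from positions 3,5,6,7,9,10,11,12,13,14,15: 11100010001

11100010001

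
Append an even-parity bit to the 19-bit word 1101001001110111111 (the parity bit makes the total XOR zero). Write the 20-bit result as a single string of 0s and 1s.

XOR of the 19 data bits: 1⊕1⊕0⊕1⊕0⊕0⊕1⊕0⊕0⊕1⊕1⊕1⊕0⊕1⊕1⊕1⊕1⊕1⊕1 = 1
Parity bit = 1 (so all 20 bits XOR to 0).

11010010011101111111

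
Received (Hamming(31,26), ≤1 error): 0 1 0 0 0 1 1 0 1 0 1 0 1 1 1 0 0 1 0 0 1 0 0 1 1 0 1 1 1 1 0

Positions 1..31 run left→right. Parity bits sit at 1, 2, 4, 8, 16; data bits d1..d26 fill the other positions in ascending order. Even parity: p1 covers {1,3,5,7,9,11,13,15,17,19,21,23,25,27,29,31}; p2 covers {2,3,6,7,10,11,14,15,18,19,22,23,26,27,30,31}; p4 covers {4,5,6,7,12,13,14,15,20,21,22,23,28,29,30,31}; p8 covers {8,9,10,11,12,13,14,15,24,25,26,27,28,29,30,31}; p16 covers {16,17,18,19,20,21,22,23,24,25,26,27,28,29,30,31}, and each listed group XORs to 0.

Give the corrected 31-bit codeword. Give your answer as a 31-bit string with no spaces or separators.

s1 (pos 1,3,5,7,9,11,13,15,17,19,21,23,25,27,29,31): 0⊕0⊕0⊕1⊕1⊕1⊕1⊕1⊕0⊕0⊕1⊕0⊕1⊕1⊕1⊕0 = 1
s2 (pos 2,3,6,7,10,11,14,15,18,19,22,23,26,27,30,31): 1⊕0⊕1⊕1⊕0⊕1⊕1⊕1⊕1⊕0⊕0⊕0⊕0⊕1⊕1⊕0 = 1
s4 (pos 4,5,6,7,12,13,14,15,20,21,22,23,28,29,30,31): 0⊕0⊕1⊕1⊕0⊕1⊕1⊕1⊕0⊕1⊕0⊕0⊕1⊕1⊕1⊕0 = 1
s8 (pos 8,9,10,11,12,13,14,15,24,25,26,27,28,29,30,31): 0⊕1⊕0⊕1⊕0⊕1⊕1⊕1⊕1⊕1⊕0⊕1⊕1⊕1⊕1⊕0 = 1
s16 (pos 16,17,18,19,20,21,22,23,24,25,26,27,28,29,30,31): 0⊕0⊕1⊕0⊕0⊕1⊕0⊕0⊕1⊕1⊕0⊕1⊕1⊕1⊕1⊕0 = 0
Syndrome s16…s1 = 01111 → error at position 15.
Flip position 15: 0100011010101110010010011011110 → 0100011010101100010010011011110

0100011010101100010010011011110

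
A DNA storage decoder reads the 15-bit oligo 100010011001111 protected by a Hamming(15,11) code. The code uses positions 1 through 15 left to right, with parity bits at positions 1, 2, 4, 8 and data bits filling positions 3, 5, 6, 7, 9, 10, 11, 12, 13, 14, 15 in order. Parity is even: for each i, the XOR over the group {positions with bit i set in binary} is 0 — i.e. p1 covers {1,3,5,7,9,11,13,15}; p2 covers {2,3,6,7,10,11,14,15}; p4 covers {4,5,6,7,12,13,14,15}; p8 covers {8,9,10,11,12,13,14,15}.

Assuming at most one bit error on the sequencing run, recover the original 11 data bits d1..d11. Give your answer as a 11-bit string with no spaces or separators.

00001001111

s1 (pos 1,3,5,7,9,11,13,15): 1⊕0⊕1⊕0⊕1⊕0⊕1⊕1 = 1
s2 (pos 2,3,6,7,10,11,14,15): 0⊕0⊕0⊕0⊕0⊕0⊕1⊕1 = 0
s4 (pos 4,5,6,7,12,13,14,15): 0⊕1⊕0⊕0⊕1⊕1⊕1⊕1 = 1
s8 (pos 8,9,10,11,12,13,14,15): 1⊕1⊕0⊕0⊕1⊕1⊕1⊕1 = 0
Syndrome s8…s1 = 0101 → error at position 5.
Flip position 5: 100010011001111 → 100000011001111
Read data bits from positions 3,5,6,7,9,10,11,12,13,14,15: 00001001111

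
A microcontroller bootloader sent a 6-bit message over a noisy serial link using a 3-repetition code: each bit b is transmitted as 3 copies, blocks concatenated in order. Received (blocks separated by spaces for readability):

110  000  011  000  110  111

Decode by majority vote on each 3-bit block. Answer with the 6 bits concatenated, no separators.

101011

Block 1 (110): 2 ones → 1
Block 2 (000): 0 ones → 0
Block 3 (011): 2 ones → 1
Block 4 (000): 0 ones → 0
Block 5 (110): 2 ones → 1
Block 6 (111): 3 ones → 1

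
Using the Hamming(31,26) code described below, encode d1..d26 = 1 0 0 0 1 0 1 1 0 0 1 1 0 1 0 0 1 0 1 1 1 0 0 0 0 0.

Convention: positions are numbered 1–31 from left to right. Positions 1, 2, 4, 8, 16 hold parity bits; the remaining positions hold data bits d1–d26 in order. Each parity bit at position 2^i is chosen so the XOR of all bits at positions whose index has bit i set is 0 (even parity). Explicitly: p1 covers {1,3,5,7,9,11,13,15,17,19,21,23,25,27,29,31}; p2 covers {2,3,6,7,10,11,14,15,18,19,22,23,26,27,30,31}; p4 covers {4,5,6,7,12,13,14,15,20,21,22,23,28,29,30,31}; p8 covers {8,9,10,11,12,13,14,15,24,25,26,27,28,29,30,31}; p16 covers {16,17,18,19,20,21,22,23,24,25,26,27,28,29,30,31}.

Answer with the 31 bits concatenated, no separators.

Place data at non-parity positions: p1 p2 1 p4 0 0 0 p8 1 0 1 1 0 0 1 p16 1 0 1 0 0 1 0 1 1 1 0 0 0 0 0
p1 (pos 1,3,5,7,9,11,13,15,17,19,21,23,25,27,29,31): XOR of data positions = 1⊕0⊕0⊕1⊕1⊕0⊕1⊕1⊕1⊕0⊕0⊕1⊕0⊕0⊕0 = 1
p2 (pos 2,3,6,7,10,11,14,15,18,19,22,23,26,27,30,31): XOR of data positions = 1⊕0⊕0⊕0⊕1⊕0⊕1⊕0⊕1⊕1⊕0⊕1⊕0⊕0⊕0 = 0
p4 (pos 4,5,6,7,12,13,14,15,20,21,22,23,28,29,30,31): XOR of data positions = 0⊕0⊕0⊕1⊕0⊕0⊕1⊕0⊕0⊕1⊕0⊕0⊕0⊕0⊕0 = 1
p8 (pos 8,9,10,11,12,13,14,15,24,25,26,27,28,29,30,31): XOR of data positions = 1⊕0⊕1⊕1⊕0⊕0⊕1⊕1⊕1⊕1⊕0⊕0⊕0⊕0⊕0 = 1
p16 (pos 16,17,18,19,20,21,22,23,24,25,26,27,28,29,30,31): XOR of data positions = 1⊕0⊕1⊕0⊕0⊕1⊕0⊕1⊕1⊕1⊕0⊕0⊕0⊕0⊕0 = 0
Codeword: 1011000110110010101001011100000

1011000110110010101001011100000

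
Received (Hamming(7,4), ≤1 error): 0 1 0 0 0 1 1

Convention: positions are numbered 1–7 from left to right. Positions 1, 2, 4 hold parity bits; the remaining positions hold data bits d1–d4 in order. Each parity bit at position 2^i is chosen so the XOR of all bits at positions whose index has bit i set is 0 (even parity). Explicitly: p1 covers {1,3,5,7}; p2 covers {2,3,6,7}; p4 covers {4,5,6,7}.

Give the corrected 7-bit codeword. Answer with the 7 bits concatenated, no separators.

0110011

s1 (pos 1,3,5,7): 0⊕0⊕0⊕1 = 1
s2 (pos 2,3,6,7): 1⊕0⊕1⊕1 = 1
s4 (pos 4,5,6,7): 0⊕0⊕1⊕1 = 0
Syndrome s4…s1 = 011 → error at position 3.
Flip position 3: 0100011 → 0110011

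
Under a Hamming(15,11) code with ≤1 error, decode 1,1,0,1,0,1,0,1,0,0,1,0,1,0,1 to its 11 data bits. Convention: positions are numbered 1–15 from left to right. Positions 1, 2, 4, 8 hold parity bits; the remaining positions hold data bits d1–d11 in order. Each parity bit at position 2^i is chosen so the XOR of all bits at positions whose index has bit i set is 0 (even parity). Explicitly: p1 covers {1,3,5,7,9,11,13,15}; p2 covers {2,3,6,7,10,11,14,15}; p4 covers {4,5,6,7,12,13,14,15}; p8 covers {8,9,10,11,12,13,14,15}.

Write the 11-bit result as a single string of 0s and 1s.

s1 (pos 1,3,5,7,9,11,13,15): 1⊕0⊕0⊕0⊕0⊕1⊕1⊕1 = 0
s2 (pos 2,3,6,7,10,11,14,15): 1⊕0⊕1⊕0⊕0⊕1⊕0⊕1 = 0
s4 (pos 4,5,6,7,12,13,14,15): 1⊕0⊕1⊕0⊕0⊕1⊕0⊕1 = 0
s8 (pos 8,9,10,11,12,13,14,15): 1⊕0⊕0⊕1⊕0⊕1⊕0⊕1 = 0
Syndrome s8…s1 = 0000 → no error.
Read data bits from positions 3,5,6,7,9,10,11,12,13,14,15: 00100010101

00100010101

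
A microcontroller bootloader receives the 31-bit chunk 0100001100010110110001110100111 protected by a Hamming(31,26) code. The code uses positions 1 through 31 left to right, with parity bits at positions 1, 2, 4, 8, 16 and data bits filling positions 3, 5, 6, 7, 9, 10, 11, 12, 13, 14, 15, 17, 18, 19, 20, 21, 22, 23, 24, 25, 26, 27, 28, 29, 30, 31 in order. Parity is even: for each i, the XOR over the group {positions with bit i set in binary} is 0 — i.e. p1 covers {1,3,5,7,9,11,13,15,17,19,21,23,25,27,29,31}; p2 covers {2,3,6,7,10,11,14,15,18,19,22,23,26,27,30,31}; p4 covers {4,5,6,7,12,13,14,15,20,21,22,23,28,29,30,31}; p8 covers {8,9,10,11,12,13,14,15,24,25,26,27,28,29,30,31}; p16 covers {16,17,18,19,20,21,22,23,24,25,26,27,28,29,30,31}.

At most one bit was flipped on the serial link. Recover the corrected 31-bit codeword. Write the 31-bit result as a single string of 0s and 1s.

s1 (pos 1,3,5,7,9,11,13,15,17,19,21,23,25,27,29,31): 0⊕0⊕0⊕1⊕0⊕0⊕0⊕1⊕1⊕0⊕0⊕1⊕0⊕0⊕1⊕1 = 0
s2 (pos 2,3,6,7,10,11,14,15,18,19,22,23,26,27,30,31): 1⊕0⊕0⊕1⊕0⊕0⊕1⊕1⊕1⊕0⊕1⊕1⊕1⊕0⊕1⊕1 = 0
s4 (pos 4,5,6,7,12,13,14,15,20,21,22,23,28,29,30,31): 0⊕0⊕0⊕1⊕1⊕0⊕1⊕1⊕0⊕0⊕1⊕1⊕0⊕1⊕1⊕1 = 1
s8 (pos 8,9,10,11,12,13,14,15,24,25,26,27,28,29,30,31): 1⊕0⊕0⊕0⊕1⊕0⊕1⊕1⊕1⊕0⊕1⊕0⊕0⊕1⊕1⊕1 = 1
s16 (pos 16,17,18,19,20,21,22,23,24,25,26,27,28,29,30,31): 0⊕1⊕1⊕0⊕0⊕0⊕1⊕1⊕1⊕0⊕1⊕0⊕0⊕1⊕1⊕1 = 1
Syndrome s16…s1 = 11100 → error at position 28.
Flip position 28: 0100001100010110110001110100111 → 0100001100010110110001110101111

0100001100010110110001110101111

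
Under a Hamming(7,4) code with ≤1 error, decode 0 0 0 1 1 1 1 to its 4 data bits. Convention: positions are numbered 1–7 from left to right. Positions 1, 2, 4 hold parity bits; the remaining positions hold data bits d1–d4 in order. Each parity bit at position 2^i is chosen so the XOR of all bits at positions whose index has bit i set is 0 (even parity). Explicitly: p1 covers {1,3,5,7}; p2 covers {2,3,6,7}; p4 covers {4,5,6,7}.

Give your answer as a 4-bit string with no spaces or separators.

s1 (pos 1,3,5,7): 0⊕0⊕1⊕1 = 0
s2 (pos 2,3,6,7): 0⊕0⊕1⊕1 = 0
s4 (pos 4,5,6,7): 1⊕1⊕1⊕1 = 0
Syndrome s4…s1 = 000 → no error.
Read data bits from positions 3,5,6,7: 0111

0111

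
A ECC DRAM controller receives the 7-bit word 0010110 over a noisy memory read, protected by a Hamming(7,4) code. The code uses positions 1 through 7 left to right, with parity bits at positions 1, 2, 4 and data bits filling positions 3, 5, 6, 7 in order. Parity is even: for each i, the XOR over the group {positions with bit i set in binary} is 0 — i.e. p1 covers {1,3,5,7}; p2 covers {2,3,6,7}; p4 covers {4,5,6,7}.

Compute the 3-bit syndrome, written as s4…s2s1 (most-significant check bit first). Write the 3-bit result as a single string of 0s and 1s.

000

s1 (pos 1,3,5,7): 0⊕1⊕1⊕0 = 0
s2 (pos 2,3,6,7): 0⊕1⊕1⊕0 = 0
s4 (pos 4,5,6,7): 0⊕1⊕1⊕0 = 0
Syndrome s4…s1 = 000 → no error.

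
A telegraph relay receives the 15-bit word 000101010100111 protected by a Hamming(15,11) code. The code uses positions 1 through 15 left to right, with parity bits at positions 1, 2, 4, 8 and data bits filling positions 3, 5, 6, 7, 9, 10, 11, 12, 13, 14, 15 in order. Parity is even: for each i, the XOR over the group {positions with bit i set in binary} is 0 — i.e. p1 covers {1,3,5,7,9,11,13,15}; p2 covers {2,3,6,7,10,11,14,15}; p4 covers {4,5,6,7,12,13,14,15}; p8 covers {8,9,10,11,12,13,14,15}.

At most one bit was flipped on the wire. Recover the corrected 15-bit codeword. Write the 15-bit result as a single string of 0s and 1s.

000101010101111

s1 (pos 1,3,5,7,9,11,13,15): 0⊕0⊕0⊕0⊕0⊕0⊕1⊕1 = 0
s2 (pos 2,3,6,7,10,11,14,15): 0⊕0⊕1⊕0⊕1⊕0⊕1⊕1 = 0
s4 (pos 4,5,6,7,12,13,14,15): 1⊕0⊕1⊕0⊕0⊕1⊕1⊕1 = 1
s8 (pos 8,9,10,11,12,13,14,15): 1⊕0⊕1⊕0⊕0⊕1⊕1⊕1 = 1
Syndrome s8…s1 = 1100 → error at position 12.
Flip position 12: 000101010100111 → 000101010101111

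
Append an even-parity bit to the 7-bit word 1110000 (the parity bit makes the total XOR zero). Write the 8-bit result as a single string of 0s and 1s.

11100001

XOR of the 7 data bits: 1⊕1⊕1⊕0⊕0⊕0⊕0 = 1
Parity bit = 1 (so all 8 bits XOR to 0).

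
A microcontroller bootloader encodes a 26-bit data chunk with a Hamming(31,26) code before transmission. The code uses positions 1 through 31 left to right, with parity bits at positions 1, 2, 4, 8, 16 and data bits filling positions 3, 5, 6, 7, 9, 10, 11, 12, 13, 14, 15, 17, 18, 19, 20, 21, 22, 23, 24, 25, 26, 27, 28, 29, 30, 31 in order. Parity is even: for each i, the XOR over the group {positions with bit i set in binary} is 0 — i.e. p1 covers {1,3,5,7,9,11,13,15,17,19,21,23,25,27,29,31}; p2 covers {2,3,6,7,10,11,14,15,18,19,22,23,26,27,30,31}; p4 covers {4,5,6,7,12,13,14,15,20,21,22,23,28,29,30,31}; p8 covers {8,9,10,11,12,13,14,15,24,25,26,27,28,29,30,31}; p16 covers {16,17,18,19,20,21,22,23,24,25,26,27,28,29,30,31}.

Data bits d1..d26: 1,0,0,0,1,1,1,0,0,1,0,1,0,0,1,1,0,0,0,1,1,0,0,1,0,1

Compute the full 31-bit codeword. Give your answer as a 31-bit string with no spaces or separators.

0011000011100101100110001100101

Place data at non-parity positions: p1 p2 1 p4 0 0 0 p8 1 1 1 0 0 1 0 p16 1 0 0 1 1 0 0 0 1 1 0 0 1 0 1
p1 (pos 1,3,5,7,9,11,13,15,17,19,21,23,25,27,29,31): XOR of data positions = 1⊕0⊕0⊕1⊕1⊕0⊕0⊕1⊕0⊕1⊕0⊕1⊕0⊕1⊕1 = 0
p2 (pos 2,3,6,7,10,11,14,15,18,19,22,23,26,27,30,31): XOR of data positions = 1⊕0⊕0⊕1⊕1⊕1⊕0⊕0⊕0⊕0⊕0⊕1⊕0⊕0⊕1 = 0
p4 (pos 4,5,6,7,12,13,14,15,20,21,22,23,28,29,30,31): XOR of data positions = 0⊕0⊕0⊕0⊕0⊕1⊕0⊕1⊕1⊕0⊕0⊕0⊕1⊕0⊕1 = 1
p8 (pos 8,9,10,11,12,13,14,15,24,25,26,27,28,29,30,31): XOR of data positions = 1⊕1⊕1⊕0⊕0⊕1⊕0⊕0⊕1⊕1⊕0⊕0⊕1⊕0⊕1 = 0
p16 (pos 16,17,18,19,20,21,22,23,24,25,26,27,28,29,30,31): XOR of data positions = 1⊕0⊕0⊕1⊕1⊕0⊕0⊕0⊕1⊕1⊕0⊕0⊕1⊕0⊕1 = 1
Codeword: 0011000011100101100110001100101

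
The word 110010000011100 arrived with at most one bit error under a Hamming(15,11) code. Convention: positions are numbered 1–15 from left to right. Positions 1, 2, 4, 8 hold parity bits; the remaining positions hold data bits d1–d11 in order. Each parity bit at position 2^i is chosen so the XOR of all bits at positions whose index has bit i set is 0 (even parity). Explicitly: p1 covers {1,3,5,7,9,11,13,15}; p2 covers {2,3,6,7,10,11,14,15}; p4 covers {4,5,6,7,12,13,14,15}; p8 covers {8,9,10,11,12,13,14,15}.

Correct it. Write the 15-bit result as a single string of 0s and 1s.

110010000010100

s1 (pos 1,3,5,7,9,11,13,15): 1⊕0⊕1⊕0⊕0⊕1⊕1⊕0 = 0
s2 (pos 2,3,6,7,10,11,14,15): 1⊕0⊕0⊕0⊕0⊕1⊕0⊕0 = 0
s4 (pos 4,5,6,7,12,13,14,15): 0⊕1⊕0⊕0⊕1⊕1⊕0⊕0 = 1
s8 (pos 8,9,10,11,12,13,14,15): 0⊕0⊕0⊕1⊕1⊕1⊕0⊕0 = 1
Syndrome s8…s1 = 1100 → error at position 12.
Flip position 12: 110010000011100 → 110010000010100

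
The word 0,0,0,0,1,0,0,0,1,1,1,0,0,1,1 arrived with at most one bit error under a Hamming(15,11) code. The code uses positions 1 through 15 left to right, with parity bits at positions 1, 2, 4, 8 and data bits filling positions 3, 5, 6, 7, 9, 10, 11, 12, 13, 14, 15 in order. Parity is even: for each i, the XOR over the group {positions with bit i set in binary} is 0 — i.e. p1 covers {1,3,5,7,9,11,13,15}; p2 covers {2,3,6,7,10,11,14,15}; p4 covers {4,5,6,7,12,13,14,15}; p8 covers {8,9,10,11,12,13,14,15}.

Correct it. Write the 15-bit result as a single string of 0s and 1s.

000010001111011

s1 (pos 1,3,5,7,9,11,13,15): 0⊕0⊕1⊕0⊕1⊕1⊕0⊕1 = 0
s2 (pos 2,3,6,7,10,11,14,15): 0⊕0⊕0⊕0⊕1⊕1⊕1⊕1 = 0
s4 (pos 4,5,6,7,12,13,14,15): 0⊕1⊕0⊕0⊕0⊕0⊕1⊕1 = 1
s8 (pos 8,9,10,11,12,13,14,15): 0⊕1⊕1⊕1⊕0⊕0⊕1⊕1 = 1
Syndrome s8…s1 = 1100 → error at position 12.
Flip position 12: 000010001110011 → 000010001111011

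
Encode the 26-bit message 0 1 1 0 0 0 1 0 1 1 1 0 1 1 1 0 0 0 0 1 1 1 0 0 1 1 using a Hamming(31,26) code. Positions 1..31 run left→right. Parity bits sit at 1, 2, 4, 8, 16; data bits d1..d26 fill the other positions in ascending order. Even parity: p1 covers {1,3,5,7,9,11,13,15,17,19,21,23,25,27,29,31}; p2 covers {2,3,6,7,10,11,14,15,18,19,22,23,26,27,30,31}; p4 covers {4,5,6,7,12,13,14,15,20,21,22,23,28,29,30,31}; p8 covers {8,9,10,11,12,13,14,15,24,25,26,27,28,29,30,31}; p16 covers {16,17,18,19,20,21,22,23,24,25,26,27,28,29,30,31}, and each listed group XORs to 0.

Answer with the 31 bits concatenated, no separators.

0000110100101110011100001110011

Place data at non-parity positions: p1 p2 0 p4 1 1 0 p8 0 0 1 0 1 1 1 p16 0 1 1 1 0 0 0 0 1 1 1 0 0 1 1
p1 (pos 1,3,5,7,9,11,13,15,17,19,21,23,25,27,29,31): XOR of data positions = 0⊕1⊕0⊕0⊕1⊕1⊕1⊕0⊕1⊕0⊕0⊕1⊕1⊕0⊕1 = 0
p2 (pos 2,3,6,7,10,11,14,15,18,19,22,23,26,27,30,31): XOR of data positions = 0⊕1⊕0⊕0⊕1⊕1⊕1⊕1⊕1⊕0⊕0⊕1⊕1⊕1⊕1 = 0
p4 (pos 4,5,6,7,12,13,14,15,20,21,22,23,28,29,30,31): XOR of data positions = 1⊕1⊕0⊕0⊕1⊕1⊕1⊕1⊕0⊕0⊕0⊕0⊕0⊕1⊕1 = 0
p8 (pos 8,9,10,11,12,13,14,15,24,25,26,27,28,29,30,31): XOR of data positions = 0⊕0⊕1⊕0⊕1⊕1⊕1⊕0⊕1⊕1⊕1⊕0⊕0⊕1⊕1 = 1
p16 (pos 16,17,18,19,20,21,22,23,24,25,26,27,28,29,30,31): XOR of data positions = 0⊕1⊕1⊕1⊕0⊕0⊕0⊕0⊕1⊕1⊕1⊕0⊕0⊕1⊕1 = 0
Codeword: 0000110100101110011100001110011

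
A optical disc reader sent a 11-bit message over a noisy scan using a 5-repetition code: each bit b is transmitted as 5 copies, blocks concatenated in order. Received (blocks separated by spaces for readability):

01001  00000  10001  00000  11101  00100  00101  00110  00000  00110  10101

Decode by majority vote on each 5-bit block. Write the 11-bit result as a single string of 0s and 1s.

Block 1 (01001): 2 ones → 0
Block 2 (00000): 0 ones → 0
Block 3 (10001): 2 ones → 0
Block 4 (00000): 0 ones → 0
Block 5 (11101): 4 ones → 1
Block 6 (00100): 1 one → 0
Block 7 (00101): 2 ones → 0
Block 8 (00110): 2 ones → 0
Block 9 (00000): 0 ones → 0
Block 10 (00110): 2 ones → 0
Block 11 (10101): 3 ones → 1

00001000001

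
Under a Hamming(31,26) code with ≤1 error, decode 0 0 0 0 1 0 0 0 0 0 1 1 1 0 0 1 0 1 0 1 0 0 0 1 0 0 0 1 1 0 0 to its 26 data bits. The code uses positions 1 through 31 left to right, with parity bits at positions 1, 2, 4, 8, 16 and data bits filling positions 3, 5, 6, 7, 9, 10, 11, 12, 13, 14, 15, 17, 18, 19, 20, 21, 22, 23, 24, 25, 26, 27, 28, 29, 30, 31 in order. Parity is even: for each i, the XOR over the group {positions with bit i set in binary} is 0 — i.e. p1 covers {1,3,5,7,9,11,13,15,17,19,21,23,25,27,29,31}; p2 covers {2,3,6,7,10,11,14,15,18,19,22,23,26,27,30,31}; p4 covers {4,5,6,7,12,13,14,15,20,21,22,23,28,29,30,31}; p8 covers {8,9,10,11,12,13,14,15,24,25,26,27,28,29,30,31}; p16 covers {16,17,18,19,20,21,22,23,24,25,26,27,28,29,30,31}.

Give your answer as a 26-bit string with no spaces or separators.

01000011100010100010001100

s1 (pos 1,3,5,7,9,11,13,15,17,19,21,23,25,27,29,31): 0⊕0⊕1⊕0⊕0⊕1⊕1⊕0⊕0⊕0⊕0⊕0⊕0⊕0⊕1⊕0 = 0
s2 (pos 2,3,6,7,10,11,14,15,18,19,22,23,26,27,30,31): 0⊕0⊕0⊕0⊕0⊕1⊕0⊕0⊕1⊕0⊕0⊕0⊕0⊕0⊕0⊕0 = 0
s4 (pos 4,5,6,7,12,13,14,15,20,21,22,23,28,29,30,31): 0⊕1⊕0⊕0⊕1⊕1⊕0⊕0⊕1⊕0⊕0⊕0⊕1⊕1⊕0⊕0 = 0
s8 (pos 8,9,10,11,12,13,14,15,24,25,26,27,28,29,30,31): 0⊕0⊕0⊕1⊕1⊕1⊕0⊕0⊕1⊕0⊕0⊕0⊕1⊕1⊕0⊕0 = 0
s16 (pos 16,17,18,19,20,21,22,23,24,25,26,27,28,29,30,31): 1⊕0⊕1⊕0⊕1⊕0⊕0⊕0⊕1⊕0⊕0⊕0⊕1⊕1⊕0⊕0 = 0
Syndrome s16…s1 = 00000 → no error.
Read data bits from positions 3,5,6,7,9,10,11,12,13,14,15,17,18,19,20,21,22,23,24,25,26,27,28,29,30,31: 01000011100010100010001100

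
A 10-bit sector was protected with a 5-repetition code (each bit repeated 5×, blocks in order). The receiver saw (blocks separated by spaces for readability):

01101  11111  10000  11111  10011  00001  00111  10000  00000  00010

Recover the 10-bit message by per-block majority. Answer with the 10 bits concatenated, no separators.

Block 1 (01101): 3 ones → 1
Block 2 (11111): 5 ones → 1
Block 3 (10000): 1 one → 0
Block 4 (11111): 5 ones → 1
Block 5 (10011): 3 ones → 1
Block 6 (00001): 1 one → 0
Block 7 (00111): 3 ones → 1
Block 8 (10000): 1 one → 0
Block 9 (00000): 0 ones → 0
Block 10 (00010): 1 one → 0

1101101000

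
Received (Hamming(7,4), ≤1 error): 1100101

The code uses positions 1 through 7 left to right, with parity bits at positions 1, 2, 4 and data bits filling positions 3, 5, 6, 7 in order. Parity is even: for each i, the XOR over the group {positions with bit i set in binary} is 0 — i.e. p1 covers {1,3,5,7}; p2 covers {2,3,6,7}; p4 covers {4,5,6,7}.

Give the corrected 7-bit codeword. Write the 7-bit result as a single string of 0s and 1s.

s1 (pos 1,3,5,7): 1⊕0⊕1⊕1 = 1
s2 (pos 2,3,6,7): 1⊕0⊕0⊕1 = 0
s4 (pos 4,5,6,7): 0⊕1⊕0⊕1 = 0
Syndrome s4…s1 = 001 → error at position 1.
Flip position 1: 1100101 → 0100101

0100101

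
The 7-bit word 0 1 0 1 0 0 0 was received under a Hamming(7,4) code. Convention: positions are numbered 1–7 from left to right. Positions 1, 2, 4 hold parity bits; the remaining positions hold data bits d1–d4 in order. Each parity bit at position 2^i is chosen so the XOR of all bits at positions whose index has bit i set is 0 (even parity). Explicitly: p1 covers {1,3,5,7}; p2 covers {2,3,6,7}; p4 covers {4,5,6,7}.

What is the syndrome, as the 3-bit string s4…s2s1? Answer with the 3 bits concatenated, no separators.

110

s1 (pos 1,3,5,7): 0⊕0⊕0⊕0 = 0
s2 (pos 2,3,6,7): 1⊕0⊕0⊕0 = 1
s4 (pos 4,5,6,7): 1⊕0⊕0⊕0 = 1
Syndrome s4…s1 = 110 → error at position 6.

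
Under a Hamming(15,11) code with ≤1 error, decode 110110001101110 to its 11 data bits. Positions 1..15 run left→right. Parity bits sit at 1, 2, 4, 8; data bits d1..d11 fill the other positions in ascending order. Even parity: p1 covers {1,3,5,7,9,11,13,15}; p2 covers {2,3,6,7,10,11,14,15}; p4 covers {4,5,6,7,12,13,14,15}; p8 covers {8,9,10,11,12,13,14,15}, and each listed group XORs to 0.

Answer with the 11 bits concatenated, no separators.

01001101100

s1 (pos 1,3,5,7,9,11,13,15): 1⊕0⊕1⊕0⊕1⊕0⊕1⊕0 = 0
s2 (pos 2,3,6,7,10,11,14,15): 1⊕0⊕0⊕0⊕1⊕0⊕1⊕0 = 1
s4 (pos 4,5,6,7,12,13,14,15): 1⊕1⊕0⊕0⊕1⊕1⊕1⊕0 = 1
s8 (pos 8,9,10,11,12,13,14,15): 0⊕1⊕1⊕0⊕1⊕1⊕1⊕0 = 1
Syndrome s8…s1 = 1110 → error at position 14.
Flip position 14: 110110001101110 → 110110001101100
Read data bits from positions 3,5,6,7,9,10,11,12,13,14,15: 01001101100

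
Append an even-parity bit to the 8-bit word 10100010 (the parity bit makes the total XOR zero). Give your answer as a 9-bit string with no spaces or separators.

101000101

XOR of the 8 data bits: 1⊕0⊕1⊕0⊕0⊕0⊕1⊕0 = 1
Parity bit = 1 (so all 9 bits XOR to 0).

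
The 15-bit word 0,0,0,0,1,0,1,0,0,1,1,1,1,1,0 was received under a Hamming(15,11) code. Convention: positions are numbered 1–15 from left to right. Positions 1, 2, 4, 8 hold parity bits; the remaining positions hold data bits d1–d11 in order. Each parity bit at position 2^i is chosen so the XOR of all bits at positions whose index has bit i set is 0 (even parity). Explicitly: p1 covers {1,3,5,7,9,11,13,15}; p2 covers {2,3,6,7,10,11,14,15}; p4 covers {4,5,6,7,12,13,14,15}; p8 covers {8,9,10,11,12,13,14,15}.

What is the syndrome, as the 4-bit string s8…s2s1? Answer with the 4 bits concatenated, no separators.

s1 (pos 1,3,5,7,9,11,13,15): 0⊕0⊕1⊕1⊕0⊕1⊕1⊕0 = 0
s2 (pos 2,3,6,7,10,11,14,15): 0⊕0⊕0⊕1⊕1⊕1⊕1⊕0 = 0
s4 (pos 4,5,6,7,12,13,14,15): 0⊕1⊕0⊕1⊕1⊕1⊕1⊕0 = 1
s8 (pos 8,9,10,11,12,13,14,15): 0⊕0⊕1⊕1⊕1⊕1⊕1⊕0 = 1
Syndrome s8…s1 = 1100 → error at position 12.

1100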